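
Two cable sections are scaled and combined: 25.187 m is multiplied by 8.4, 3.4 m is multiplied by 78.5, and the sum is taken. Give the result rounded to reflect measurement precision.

25.187 × 8.4 = 211.5708 → 2.1 × 10^2 m (2 s.f., last digit at the 10^1 place).
3.4 × 78.5 = 266.9 → 2.7 × 10^2 m (2 s.f., last digit at the 10^1 place).
Sum: 478.4708 m; keep the coarser place, 10^1.
Result: 4.8 × 10^2 m.

4.8 × 10^2 m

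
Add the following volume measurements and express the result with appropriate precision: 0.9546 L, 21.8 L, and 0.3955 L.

23.2 L

0.9546 L + 21.8 L + 0.3955 L = 23.1501 L.
Addition/subtraction keeps the fewest decimal places: 0.9546 → 4 decimal places, 21.8 → 1 decimal place, 0.3955 → 4 decimal places; limit is 1.
Rounded to 1 decimal place: 23.2 L.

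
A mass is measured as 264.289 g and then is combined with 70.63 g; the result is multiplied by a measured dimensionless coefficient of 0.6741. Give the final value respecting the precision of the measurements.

225.8 g

264.289 g + 70.63 g = 334.919 g; the sum is limited to 2 decimal places (5 s.f.).
Carrying full precision, 334.919 × 0.6741 = 225.7688979 g; 0.6741 has 4 s.f., so the result keeps min(5, 4) = 4 s.f.
Rounded to 4 significant figures: 225.8 g.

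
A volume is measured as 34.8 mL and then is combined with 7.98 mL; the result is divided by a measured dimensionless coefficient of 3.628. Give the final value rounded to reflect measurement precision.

11.8 mL

34.8 mL + 7.98 mL = 42.78 mL; the sum is limited to 1 decimal place (3 s.f.).
Carrying full precision, 42.78 ÷ 3.628 = 11.7916207277… mL; 3.628 has 4 s.f., so the result keeps min(3, 4) = 3 s.f.
Rounded to 3 significant figures: 11.8 mL.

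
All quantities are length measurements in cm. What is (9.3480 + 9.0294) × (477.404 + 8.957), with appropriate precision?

9.3480 + 9.0294 = 18.3774, limited to 4 d.p. → 6 s.f.; 477.404 + 8.957 = 486.361, limited to 3 d.p. → 6 s.f.
Carrying full precision, 18.3774 × 486.361 = 8938.0506414; keep min(6, 6) = 6 s.f.
Rounded to 6 significant figures: 8.93805 × 10^3 cm².

8.93805 × 10^3 cm²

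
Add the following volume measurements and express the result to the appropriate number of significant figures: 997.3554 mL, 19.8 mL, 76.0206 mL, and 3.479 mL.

997.3554 mL + 19.8 mL + 76.0206 mL + 3.479 mL = 1096.6550 mL.
Addition/subtraction keeps the fewest decimal places: 997.3554 → 4 decimal places, 19.8 → 1 decimal place, 76.0206 → 4 decimal places, 3.479 → 3 decimal places; limit is 1.
Rounded to 1 decimal place: 1096.7 mL.

1096.7 mL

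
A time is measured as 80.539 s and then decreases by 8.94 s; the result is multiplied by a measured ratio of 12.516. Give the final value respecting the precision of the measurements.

896.1 s

80.539 s − 8.94 s = 71.599 s; the difference is limited to 2 decimal places (4 s.f.).
Carrying full precision, 71.599 × 12.516 = 896.133084 s; 12.516 has 5 s.f., so the result keeps min(4, 5) = 4 s.f.
Rounded to 4 significant figures: 896.1 s.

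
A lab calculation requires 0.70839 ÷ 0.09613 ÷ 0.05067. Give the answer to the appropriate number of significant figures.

1.454 × 10^2

0.70839 ÷ 0.09613 ÷ 0.05067 = 145.432870194…
Multiplication/division keeps the fewest significant figures: 0.70839 → 5 s.f., 0.09613 → 4 s.f., 0.05067 → 4 s.f.; limit is 4.
Rounded to 4 significant figures: 1.454 × 10^2.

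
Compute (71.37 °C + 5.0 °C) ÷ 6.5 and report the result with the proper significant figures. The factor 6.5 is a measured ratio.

71.37 °C + 5.0 °C = 76.37 °C; the sum is limited to 1 decimal place (3 s.f.).
Carrying full precision, 76.37 ÷ 6.5 = 11.7492307692… °C; 6.5 has 2 s.f., so the result keeps min(3, 2) = 2 s.f.
Rounded to 2 significant figures: 12 °C.

12 °C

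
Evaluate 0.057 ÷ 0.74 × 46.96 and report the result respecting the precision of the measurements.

3.6

0.057 ÷ 0.74 × 46.96 = 3.61718918919…
Multiplication/division keeps the fewest significant figures: 0.057 → 2 s.f., 0.74 → 2 s.f., 46.96 → 4 s.f.; limit is 2.
Rounded to 2 significant figures: 3.6.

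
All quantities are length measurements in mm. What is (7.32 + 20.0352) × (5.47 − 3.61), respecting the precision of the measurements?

7.32 + 20.0352 = 27.3552, limited to 2 d.p. → 4 s.f.; 5.47 − 3.61 = 1.86, limited to 2 d.p. → 3 s.f.
Carrying full precision, 27.3552 × 1.86 = 50.880672; keep min(4, 3) = 3 s.f.
Rounded to 3 significant figures: 50.9 mm².

50.9 mm²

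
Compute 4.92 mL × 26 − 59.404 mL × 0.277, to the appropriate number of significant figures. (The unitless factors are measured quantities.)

4.92 × 26 = 127.92 → 1.3 × 10² mL (2 s.f., last digit at the 10^1 place).
59.404 × 0.277 = 16.454908 → 16.5 mL (3 s.f., last digit at the 10^-1 place).
Difference: 111.465092 mL; keep the coarser place, 10^1.
Result: 1.1 × 10² mL.

1.1 × 10² mL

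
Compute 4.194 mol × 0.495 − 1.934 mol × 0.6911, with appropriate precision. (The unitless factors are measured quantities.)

0.74 mol

4.194 × 0.495 = 2.07603 → 2.08 mol (3 s.f., last digit at the 10^-2 place).
1.934 × 0.6911 = 1.3365874 → 1.337 mol (4 s.f., last digit at the 10^-3 place).
Difference: 0.7394426 mol; keep the coarser place, 10^-2.
Result: 0.74 mol.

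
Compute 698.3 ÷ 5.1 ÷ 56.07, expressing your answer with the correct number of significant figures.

2.4

698.3 ÷ 5.1 ÷ 56.07 = 2.44197554178…
Multiplication/division keeps the fewest significant figures: 698.3 → 4 s.f., 5.1 → 2 s.f., 56.07 → 4 s.f.; limit is 2.
Rounded to 2 significant figures: 2.4.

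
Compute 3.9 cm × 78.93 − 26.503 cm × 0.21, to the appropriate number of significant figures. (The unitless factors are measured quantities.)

3.0 × 10^2 cm

3.9 × 78.93 = 307.827 → 3.1 × 10^2 cm (2 s.f., last digit at the 10^1 place).
26.503 × 0.21 = 5.56563 → 5.6 cm (2 s.f., last digit at the 10^-1 place).
Difference: 302.26137 cm; keep the coarser place, 10^1.
Result: 3.0 × 10^2 cm.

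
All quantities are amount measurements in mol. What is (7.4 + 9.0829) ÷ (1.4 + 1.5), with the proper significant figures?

5.7

7.4 + 9.0829 = 16.4829, limited to 1 d.p. → 3 s.f.; 1.4 + 1.5 = 2.9, limited to 1 d.p. → 2 s.f.
Carrying full precision, 16.4829 ÷ 2.9 = 5.68375862069…; keep min(3, 2) = 2 s.f.
Rounded to 2 significant figures: 5.7.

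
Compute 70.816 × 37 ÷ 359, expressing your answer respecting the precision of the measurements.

70.816 × 37 ÷ 359 = 7.29858495822…
Multiplication/division keeps the fewest significant figures: 70.816 → 5 s.f., 37 → 2 s.f., 359 → 3 s.f.; limit is 2.
Rounded to 2 significant figures: 7.3.

7.3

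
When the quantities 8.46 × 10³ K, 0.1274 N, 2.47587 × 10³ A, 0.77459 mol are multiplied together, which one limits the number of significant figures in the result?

8.46 × 10³ K → 3 s.f.; 0.1274 N → 4 s.f.; 2.47587 × 10³ A → 6 s.f.; 0.77459 mol → 5 s.f.
The fewest is 3 significant figures, from 8.46 × 10³ K.

8.46 × 10³ K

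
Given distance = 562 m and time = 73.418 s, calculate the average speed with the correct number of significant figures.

average speed = 562 m ÷ 73.418 s = 7.65479855076… m/s.
562 has 3 significant figures; 73.418 has 5.
Division/multiplication keeps the fewest: 3 significant figures.
Rounded: 7.65 m/s.

7.65 m/s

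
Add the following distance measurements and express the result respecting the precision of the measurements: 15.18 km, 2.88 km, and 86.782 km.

104.84 km

15.18 km + 2.88 km + 86.782 km = 104.842 km.
Addition/subtraction keeps the fewest decimal places: 15.18 → 2 decimal places, 2.88 → 2 decimal places, 86.782 → 3 decimal places; limit is 2.
Rounded to 2 decimal places: 104.84 km.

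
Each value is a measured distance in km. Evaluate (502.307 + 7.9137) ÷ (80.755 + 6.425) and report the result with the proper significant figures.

502.307 + 7.9137 = 510.2207, limited to 3 d.p. → 6 s.f.; 80.755 + 6.425 = 87.180, limited to 3 d.p. → 5 s.f.
Carrying full precision, 510.2207 ÷ 87.180 = 5.85249713237…; keep min(6, 5) = 5 s.f.
Rounded to 5 significant figures: 5.8525.

5.8525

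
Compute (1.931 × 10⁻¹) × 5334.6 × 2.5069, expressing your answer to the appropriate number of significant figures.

(1.931 × 10⁻¹) × 5334.6 × 2.5069 = 2582.38591769…
Multiplication/division keeps the fewest significant figures: 1.931 × 10⁻¹ → 4 s.f., 5334.6 → 5 s.f., 2.5069 → 5 s.f.; limit is 4.
Rounded to 4 significant figures: 2582.

2582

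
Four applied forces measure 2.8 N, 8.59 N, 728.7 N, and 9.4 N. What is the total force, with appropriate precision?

2.8 N + 8.59 N + 728.7 N + 9.4 N = 749.49 N.
Addition/subtraction keeps the fewest decimal places: 2.8 → 1 decimal place, 8.59 → 2 decimal places, 728.7 → 1 decimal place, 9.4 → 1 decimal place; limit is 1.
Rounded to 1 decimal place: 749.5 N.

749.5 N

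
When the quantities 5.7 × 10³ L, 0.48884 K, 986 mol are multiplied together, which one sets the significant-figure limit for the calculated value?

5.7 × 10³ L

5.7 × 10³ L → 2 s.f.; 0.48884 K → 5 s.f.; 986 mol → 3 s.f.
The fewest is 2 significant figures, from 5.7 × 10³ L.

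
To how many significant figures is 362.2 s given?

362.2: every digit is nonzero and significant.

4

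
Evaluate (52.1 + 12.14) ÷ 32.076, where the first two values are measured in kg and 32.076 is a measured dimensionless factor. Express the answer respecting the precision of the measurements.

2.00 kg

52.1 kg + 12.14 kg = 64.24 kg; the sum is limited to 1 decimal place (3 s.f.).
Carrying full precision, 64.24 ÷ 32.076 = 2.00274348422… kg; 32.076 has 5 s.f., so the result keeps min(3, 5) = 3 s.f.
Rounded to 3 significant figures: 2.00 kg.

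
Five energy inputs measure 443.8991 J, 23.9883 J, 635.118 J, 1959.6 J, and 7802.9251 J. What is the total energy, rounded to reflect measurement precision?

1.08655 × 10^4 J

443.8991 J + 23.9883 J + 635.118 J + 1959.6 J + 7802.9251 J = 10865.5305 J.
Addition/subtraction keeps the fewest decimal places: 443.8991 → 4 decimal places, 23.9883 → 4 decimal places, 635.118 → 3 decimal places, 1959.6 → 1 decimal place, 7802.9251 → 4 decimal places; limit is 1.
Rounded to 1 decimal place: 1.08655 × 10^4 J.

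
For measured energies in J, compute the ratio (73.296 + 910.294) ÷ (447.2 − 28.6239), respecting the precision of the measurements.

73.296 + 910.294 = 983.590, limited to 3 d.p. → 6 s.f.; 447.2 − 28.6239 = 418.5761, limited to 1 d.p. → 4 s.f.
Carrying full precision, 983.590 ÷ 418.5761 = 2.34984749488…; keep min(6, 4) = 4 s.f.
Rounded to 4 significant figures: 2.350.

2.350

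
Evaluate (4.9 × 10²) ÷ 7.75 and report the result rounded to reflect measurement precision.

63

(4.9 × 10²) ÷ 7.75 = 63.2258064516…
Multiplication/division keeps the fewest significant figures: 4.9 × 10² → 2 s.f., 7.75 → 3 s.f.; limit is 2.
Rounded to 2 significant figures: 63.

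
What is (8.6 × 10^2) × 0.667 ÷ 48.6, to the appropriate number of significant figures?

(8.6 × 10^2) × 0.667 ÷ 48.6 = 11.8028806584…
Multiplication/division keeps the fewest significant figures: 8.6 × 10^2 → 2 s.f., 0.667 → 3 s.f., 48.6 → 3 s.f.; limit is 2.
Rounded to 2 significant figures: 12.

12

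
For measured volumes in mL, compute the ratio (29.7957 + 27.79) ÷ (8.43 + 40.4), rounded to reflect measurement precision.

1.18

29.7957 + 27.79 = 57.5857, limited to 2 d.p. → 4 s.f.; 8.43 + 40.4 = 48.83, limited to 1 d.p. → 3 s.f.
Carrying full precision, 57.5857 ÷ 48.83 = 1.1793098505…; keep min(4, 3) = 3 s.f.
Rounded to 3 significant figures: 1.18.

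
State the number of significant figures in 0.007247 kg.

0.007247: leading zeros are not significant.

4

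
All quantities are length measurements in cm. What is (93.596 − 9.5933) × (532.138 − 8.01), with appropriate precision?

44028 cm²

93.596 − 9.5933 = 84.0027, limited to 3 d.p. → 5 s.f.; 532.138 − 8.01 = 524.128, limited to 2 d.p. → 5 s.f.
Carrying full precision, 84.0027 × 524.128 = 44028.1671456; keep min(5, 5) = 5 s.f.
Rounded to 5 significant figures: 44028 cm².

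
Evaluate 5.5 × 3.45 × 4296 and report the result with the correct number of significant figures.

8.2 × 10⁴

5.5 × 3.45 × 4296 = 81516.6
Multiplication/division keeps the fewest significant figures: 5.5 → 2 s.f., 3.45 → 3 s.f., 4296 → 4 s.f.; limit is 2.
Rounded to 2 significant figures: 8.2 × 10⁴.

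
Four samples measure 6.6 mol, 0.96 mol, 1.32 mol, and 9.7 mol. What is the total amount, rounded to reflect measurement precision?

6.6 mol + 0.96 mol + 1.32 mol + 9.7 mol = 18.58 mol.
Addition/subtraction keeps the fewest decimal places: 6.6 → 1 decimal place, 0.96 → 2 decimal places, 1.32 → 2 decimal places, 9.7 → 1 decimal place; limit is 1.
Rounded to 1 decimal place: 18.6 mol.

18.6 mol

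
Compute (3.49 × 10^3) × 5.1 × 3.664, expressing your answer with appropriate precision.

(3.49 × 10^3) × 5.1 × 3.664 = 65215.536
Multiplication/division keeps the fewest significant figures: 3.49 × 10^3 → 3 s.f., 5.1 → 2 s.f., 3.664 → 4 s.f.; limit is 2.
Rounded to 2 significant figures: 6.5 × 10^4.

6.5 × 10^4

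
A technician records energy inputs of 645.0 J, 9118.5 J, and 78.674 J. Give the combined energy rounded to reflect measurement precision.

645.0 J + 9118.5 J + 78.674 J = 9842.174 J.
Addition/subtraction keeps the fewest decimal places: 645.0 → 1 decimal place, 9118.5 → 1 decimal place, 78.674 → 3 decimal places; limit is 1.
Rounded to 1 decimal place: 9842.2 J.

9842.2 J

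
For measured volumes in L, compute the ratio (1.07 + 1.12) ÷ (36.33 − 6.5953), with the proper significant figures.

1.07 + 1.12 = 2.19, limited to 2 d.p. → 3 s.f.; 36.33 − 6.5953 = 29.7347, limited to 2 d.p. → 4 s.f.
Carrying full precision, 2.19 ÷ 29.7347 = 0.0736513232015…; keep min(3, 4) = 3 s.f.
Rounded to 3 significant figures: 0.0737.

0.0737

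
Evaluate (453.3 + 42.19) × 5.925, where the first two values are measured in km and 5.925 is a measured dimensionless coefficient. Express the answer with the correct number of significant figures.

453.3 km + 42.19 km = 495.49 km; the sum is limited to 1 decimal place (4 s.f.).
Carrying full precision, 495.49 × 5.925 = 2935.77825 km; 5.925 has 4 s.f., so the result keeps min(4, 4) = 4 s.f.
Rounded to 4 significant figures: 2936 km.

2936 km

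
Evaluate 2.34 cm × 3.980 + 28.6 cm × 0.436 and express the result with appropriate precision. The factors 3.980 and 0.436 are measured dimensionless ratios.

2.34 × 3.980 = 9.3132 → 9.31 cm (3 s.f., last digit at the 10^-2 place).
28.6 × 0.436 = 12.4696 → 12.5 cm (3 s.f., last digit at the 10^-1 place).
Sum: 21.7828 cm; keep the coarser place, 10^-1.
Result: 21.8 cm.

21.8 cm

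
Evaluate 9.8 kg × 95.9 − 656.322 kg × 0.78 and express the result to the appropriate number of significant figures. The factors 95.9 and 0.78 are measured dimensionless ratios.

4.3 × 10^2 kg

9.8 × 95.9 = 939.82 → 9.4 × 10^2 kg (2 s.f., last digit at the 10^1 place).
656.322 × 0.78 = 511.93116 → 5.1 × 10^2 kg (2 s.f., last digit at the 10^1 place).
Difference: 427.88884 kg; keep the coarser place, 10^1.
Result: 4.3 × 10^2 kg.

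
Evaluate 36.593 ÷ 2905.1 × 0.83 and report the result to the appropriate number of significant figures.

36.593 ÷ 2905.1 × 0.83 = 0.0104547829679…
Multiplication/division keeps the fewest significant figures: 36.593 → 5 s.f., 2905.1 → 5 s.f., 0.83 → 2 s.f.; limit is 2.
Rounded to 2 significant figures: 1.0 × 10^-2.

1.0 × 10^-2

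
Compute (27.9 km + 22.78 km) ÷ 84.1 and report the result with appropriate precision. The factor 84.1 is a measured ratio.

27.9 km + 22.78 km = 50.68 km; the sum is limited to 1 decimal place (3 s.f.).
Carrying full precision, 50.68 ÷ 84.1 = 0.602615933413… km; 84.1 has 3 s.f., so the result keeps min(3, 3) = 3 s.f.
Rounded to 3 significant figures: 6.03 × 10⁻¹ km.

6.03 × 10⁻¹ km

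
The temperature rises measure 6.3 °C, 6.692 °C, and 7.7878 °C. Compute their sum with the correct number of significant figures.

6.3 °C + 6.692 °C + 7.7878 °C = 20.7798 °C.
Addition/subtraction keeps the fewest decimal places: 6.3 → 1 decimal place, 6.692 → 3 decimal places, 7.7878 → 4 decimal places; limit is 1.
Rounded to 1 decimal place: 20.8 °C.

20.8 °C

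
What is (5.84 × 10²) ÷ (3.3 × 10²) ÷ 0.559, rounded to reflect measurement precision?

3.2

(5.84 × 10²) ÷ (3.3 × 10²) ÷ 0.559 = 3.16582642164…
Multiplication/division keeps the fewest significant figures: 5.84 × 10² → 3 s.f., 3.3 × 10² → 2 s.f., 0.559 → 3 s.f.; limit is 2.
Rounded to 2 significant figures: 3.2.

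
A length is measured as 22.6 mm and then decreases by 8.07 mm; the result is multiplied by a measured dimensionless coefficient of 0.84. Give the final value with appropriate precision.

22.6 mm − 8.07 mm = 14.53 mm; the difference is limited to 1 decimal place (3 s.f.).
Carrying full precision, 14.53 × 0.84 = 12.2052 mm; 0.84 has 2 s.f., so the result keeps min(3, 2) = 2 s.f.
Rounded to 2 significant figures: 12 mm.

12 mm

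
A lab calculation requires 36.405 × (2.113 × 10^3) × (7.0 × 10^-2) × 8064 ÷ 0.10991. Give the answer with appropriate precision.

4.0 × 10^8

36.405 × (2.113 × 10^3) × (7.0 × 10^-2) × 8064 ÷ 0.10991 = 395068027.179…
Multiplication/division keeps the fewest significant figures: 36.405 → 5 s.f., 2.113 × 10^3 → 4 s.f., 7.0 × 10^-2 → 2 s.f., 8064 → 4 s.f., 0.10991 → 5 s.f.; limit is 2.
Rounded to 2 significant figures: 4.0 × 10^8.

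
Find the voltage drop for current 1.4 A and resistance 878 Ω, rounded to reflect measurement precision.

1.2 × 10^3 V

voltage drop = 1.4 A × 878 Ω = 1229.2 V.
1.4 has 2 significant figures; 878 has 3.
Division/multiplication keeps the fewest: 2 significant figures.
Rounded: 1.2 × 10^3 V.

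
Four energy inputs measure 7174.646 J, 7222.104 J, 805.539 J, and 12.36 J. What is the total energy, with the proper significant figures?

15214.65 J

7174.646 J + 7222.104 J + 805.539 J + 12.36 J = 15214.649 J.
Addition/subtraction keeps the fewest decimal places: 7174.646 → 3 decimal places, 7222.104 → 3 decimal places, 805.539 → 3 decimal places, 12.36 → 2 decimal places; limit is 2.
Rounded to 2 decimal places: 15214.65 J.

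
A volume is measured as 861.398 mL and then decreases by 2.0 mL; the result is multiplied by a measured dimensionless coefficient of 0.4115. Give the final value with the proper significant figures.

861.398 mL − 2.0 mL = 859.398 mL; the difference is limited to 1 decimal place (4 s.f.).
Carrying full precision, 859.398 × 0.4115 = 353.642277 mL; 0.4115 has 4 s.f., so the result keeps min(4, 4) = 4 s.f.
Rounded to 4 significant figures: 353.6 mL.

353.6 mL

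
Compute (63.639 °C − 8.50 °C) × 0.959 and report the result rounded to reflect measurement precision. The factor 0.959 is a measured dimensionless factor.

52.9 °C

63.639 °C − 8.50 °C = 55.139 °C; the difference is limited to 2 decimal places (4 s.f.).
Carrying full precision, 55.139 × 0.959 = 52.878301 °C; 0.959 has 3 s.f., so the result keeps min(4, 3) = 3 s.f.
Rounded to 3 significant figures: 52.9 °C.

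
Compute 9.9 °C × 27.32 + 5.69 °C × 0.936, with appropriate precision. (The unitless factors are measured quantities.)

9.9 × 27.32 = 270.468 → 2.7 × 10^2 °C (2 s.f., last digit at the 10^1 place).
5.69 × 0.936 = 5.32584 → 5.33 °C (3 s.f., last digit at the 10^-2 place).
Sum: 275.79384 °C; keep the coarser place, 10^1.
Result: 2.8 × 10^2 °C.

2.8 × 10^2 °C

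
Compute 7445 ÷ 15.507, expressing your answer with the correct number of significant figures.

480.1

7445 ÷ 15.507 = 480.10575869…
Multiplication/division keeps the fewest significant figures: 7445 → 4 s.f., 15.507 → 5 s.f.; limit is 4.
Rounded to 4 significant figures: 480.1.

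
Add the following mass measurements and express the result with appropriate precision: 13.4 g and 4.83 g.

18.2 g

13.4 g + 4.83 g = 18.23 g.
Addition/subtraction keeps the fewest decimal places: 13.4 → 1 decimal place, 4.83 → 2 decimal places; limit is 1.
Rounded to 1 decimal place: 18.2 g.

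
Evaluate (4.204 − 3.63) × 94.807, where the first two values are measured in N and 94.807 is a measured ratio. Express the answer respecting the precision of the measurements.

54 N

4.204 N − 3.63 N = 0.574 N; the difference is limited to 2 decimal places (2 s.f.).
Carrying full precision, 0.574 × 94.807 = 54.419218 N; 94.807 has 5 s.f., so the result keeps min(2, 5) = 2 s.f.
Rounded to 2 significant figures: 54 N.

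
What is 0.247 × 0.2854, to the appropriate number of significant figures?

0.247 × 0.2854 = 0.0704938
Multiplication/division keeps the fewest significant figures: 0.247 → 3 s.f., 0.2854 → 4 s.f.; limit is 3.
Rounded to 3 significant figures: 0.0705.

0.0705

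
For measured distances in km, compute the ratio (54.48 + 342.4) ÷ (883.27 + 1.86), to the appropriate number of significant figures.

0.4484

54.48 + 342.4 = 396.88, limited to 1 d.p. → 4 s.f.; 883.27 + 1.86 = 885.13, limited to 2 d.p. → 5 s.f.
Carrying full precision, 396.88 ÷ 885.13 = 0.448386112774…; keep min(4, 5) = 4 s.f.
Rounded to 4 significant figures: 0.4484.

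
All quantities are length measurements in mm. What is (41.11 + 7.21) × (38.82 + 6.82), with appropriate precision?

2205 mm²

41.11 + 7.21 = 48.32, limited to 2 d.p. → 4 s.f.; 38.82 + 6.82 = 45.64, limited to 2 d.p. → 4 s.f.
Carrying full precision, 48.32 × 45.64 = 2205.3248; keep min(4, 4) = 4 s.f.
Rounded to 4 significant figures: 2205 mm².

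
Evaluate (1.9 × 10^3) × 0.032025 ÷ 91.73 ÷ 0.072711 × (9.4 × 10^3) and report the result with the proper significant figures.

8.6 × 10^4

(1.9 × 10^3) × 0.032025 ÷ 91.73 ÷ 0.072711 × (9.4 × 10^3) = 85754.9270632…
Multiplication/division keeps the fewest significant figures: 1.9 × 10^3 → 2 s.f., 0.032025 → 5 s.f., 91.73 → 4 s.f., 0.072711 → 5 s.f., 9.4 × 10^3 → 2 s.f.; limit is 2.
Rounded to 2 significant figures: 8.6 × 10^4.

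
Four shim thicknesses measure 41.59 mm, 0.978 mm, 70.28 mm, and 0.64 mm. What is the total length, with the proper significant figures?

41.59 mm + 0.978 mm + 70.28 mm + 0.64 mm = 113.488 mm.
Addition/subtraction keeps the fewest decimal places: 41.59 → 2 decimal places, 0.978 → 3 decimal places, 70.28 → 2 decimal places, 0.64 → 2 decimal places; limit is 2.
Rounded to 2 decimal places: 113.49 mm.

113.49 mm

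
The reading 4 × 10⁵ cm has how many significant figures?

1

4 × 10⁵: in scientific notation every digit of the coefficient is significant.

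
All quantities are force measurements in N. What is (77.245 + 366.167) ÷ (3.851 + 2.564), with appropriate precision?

69.12

77.245 + 366.167 = 443.412, limited to 3 d.p. → 6 s.f.; 3.851 + 2.564 = 6.415, limited to 3 d.p. → 4 s.f.
Carrying full precision, 443.412 ÷ 6.415 = 69.1211223694…; keep min(6, 4) = 4 s.f.
Rounded to 4 significant figures: 69.12.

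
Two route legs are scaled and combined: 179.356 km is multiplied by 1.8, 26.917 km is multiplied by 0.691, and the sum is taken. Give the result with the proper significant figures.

179.356 × 1.8 = 322.8408 → 3.2 × 10² km (2 s.f., last digit at the 10^1 place).
26.917 × 0.691 = 18.599647 → 18.6 km (3 s.f., last digit at the 10^-1 place).
Sum: 341.440447 km; keep the coarser place, 10^1.
Result: 3.4 × 10² km.

3.4 × 10² km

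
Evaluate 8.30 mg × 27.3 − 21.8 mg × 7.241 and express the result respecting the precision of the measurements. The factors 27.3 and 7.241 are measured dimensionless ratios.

8.30 × 27.3 = 226.59 → 227 mg (3 s.f., last digit at the 10^0 place).
21.8 × 7.241 = 157.8538 → 158 mg (3 s.f., last digit at the 10^0 place).
Difference: 68.7362 mg; keep the coarser place, 10^0.
Result: 69 mg.

69 mg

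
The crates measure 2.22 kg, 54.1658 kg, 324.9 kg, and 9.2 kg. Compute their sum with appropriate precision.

2.22 kg + 54.1658 kg + 324.9 kg + 9.2 kg = 390.4858 kg.
Addition/subtraction keeps the fewest decimal places: 2.22 → 2 decimal places, 54.1658 → 4 decimal places, 324.9 → 1 decimal place, 9.2 → 1 decimal place; limit is 1.
Rounded to 1 decimal place: 390.5 kg.

390.5 kg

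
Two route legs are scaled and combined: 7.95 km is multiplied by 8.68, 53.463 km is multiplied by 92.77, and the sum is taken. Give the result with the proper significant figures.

5029 km

7.95 × 8.68 = 69.006 → 69.0 km (3 s.f., last digit at the 10^-1 place).
53.463 × 92.77 = 4959.76251 → 4960. km (4 s.f., last digit at the 10^0 place).
Sum: 5028.76851 km; keep the coarser place, 10^0.
Result: 5029 km.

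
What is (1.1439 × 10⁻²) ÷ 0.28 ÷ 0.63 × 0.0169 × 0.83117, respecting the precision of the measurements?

(1.1439 × 10⁻²) ÷ 0.28 ÷ 0.63 × 0.0169 × 0.83117 = 0.000910890228724…
Multiplication/division keeps the fewest significant figures: 1.1439 × 10⁻² → 5 s.f., 0.28 → 2 s.f., 0.63 → 2 s.f., 0.0169 → 3 s.f., 0.83117 → 5 s.f.; limit is 2.
Rounded to 2 significant figures: 9.1 × 10⁻⁴.

9.1 × 10⁻⁴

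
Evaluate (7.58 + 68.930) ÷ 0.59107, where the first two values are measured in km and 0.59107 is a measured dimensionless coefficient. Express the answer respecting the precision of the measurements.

7.58 km + 68.930 km = 76.510 km; the sum is limited to 2 decimal places (4 s.f.).
Carrying full precision, 76.510 ÷ 0.59107 = 129.443213156… km; 0.59107 has 5 s.f., so the result keeps min(4, 5) = 4 s.f.
Rounded to 4 significant figures: 1.294 × 10^2 km.

1.294 × 10^2 km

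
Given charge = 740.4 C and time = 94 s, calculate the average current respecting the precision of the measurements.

average current = 740.4 C ÷ 94 s = 7.87659574468… A.
740.4 has 4 significant figures; 94 has 2.
Division/multiplication keeps the fewest: 2 significant figures.
Rounded: 7.9 A.

7.9 A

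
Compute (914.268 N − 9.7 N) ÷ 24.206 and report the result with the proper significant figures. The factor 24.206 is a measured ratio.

37.37 N

914.268 N − 9.7 N = 904.568 N; the difference is limited to 1 decimal place (4 s.f.).
Carrying full precision, 904.568 ÷ 24.206 = 37.3695777906… N; 24.206 has 5 s.f., so the result keeps min(4, 5) = 4 s.f.
Rounded to 4 significant figures: 37.37 N.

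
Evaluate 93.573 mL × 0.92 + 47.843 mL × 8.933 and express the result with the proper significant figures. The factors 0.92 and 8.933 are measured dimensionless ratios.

93.573 × 0.92 = 86.08716 → 86 mL (2 s.f., last digit at the 10^0 place).
47.843 × 8.933 = 427.381519 → 427.4 mL (4 s.f., last digit at the 10^-1 place).
Sum: 513.468679 mL; keep the coarser place, 10^0.
Result: 513 mL.

513 mL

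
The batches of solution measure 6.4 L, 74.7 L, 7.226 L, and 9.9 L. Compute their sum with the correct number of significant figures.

98.2 L

6.4 L + 74.7 L + 7.226 L + 9.9 L = 98.226 L.
Addition/subtraction keeps the fewest decimal places: 6.4 → 1 decimal place, 74.7 → 1 decimal place, 7.226 → 3 decimal places, 9.9 → 1 decimal place; limit is 1.
Rounded to 1 decimal place: 98.2 L.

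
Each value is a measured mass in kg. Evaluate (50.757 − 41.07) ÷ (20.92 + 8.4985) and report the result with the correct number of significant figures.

50.757 − 41.07 = 9.687, limited to 2 d.p. → 3 s.f.; 20.92 + 8.4985 = 29.4185, limited to 2 d.p. → 4 s.f.
Carrying full precision, 9.687 ÷ 29.4185 = 0.329282594286…; keep min(3, 4) = 3 s.f.
Rounded to 3 significant figures: 0.329.

0.329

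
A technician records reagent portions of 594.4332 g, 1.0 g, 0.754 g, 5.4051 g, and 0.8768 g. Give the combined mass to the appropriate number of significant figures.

594.4332 g + 1.0 g + 0.754 g + 5.4051 g + 0.8768 g = 602.4691 g.
Addition/subtraction keeps the fewest decimal places: 594.4332 → 4 decimal places, 1.0 → 1 decimal place, 0.754 → 3 decimal places, 5.4051 → 4 decimal places, 0.8768 → 4 decimal places; limit is 1.
Rounded to 1 decimal place: 602.5 g.

602.5 g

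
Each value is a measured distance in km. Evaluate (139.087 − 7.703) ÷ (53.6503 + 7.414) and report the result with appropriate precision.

2.1516

139.087 − 7.703 = 131.384, limited to 3 d.p. → 6 s.f.; 53.6503 + 7.414 = 61.0643, limited to 3 d.p. → 5 s.f.
Carrying full precision, 131.384 ÷ 61.0643 = 2.15156810117…; keep min(6, 5) = 5 s.f.
Rounded to 5 significant figures: 2.1516.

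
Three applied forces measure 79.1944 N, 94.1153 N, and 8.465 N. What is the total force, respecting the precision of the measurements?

181.775 N

79.1944 N + 94.1153 N + 8.465 N = 181.7747 N.
Addition/subtraction keeps the fewest decimal places: 79.1944 → 4 decimal places, 94.1153 → 4 decimal places, 8.465 → 3 decimal places; limit is 3.
Rounded to 3 decimal places: 181.775 N.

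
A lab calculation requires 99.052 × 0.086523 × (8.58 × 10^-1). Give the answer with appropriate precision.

99.052 × 0.086523 × (8.58 × 10^-1) = 7.35329697617…
Multiplication/division keeps the fewest significant figures: 99.052 → 5 s.f., 0.086523 → 5 s.f., 8.58 × 10^-1 → 3 s.f.; limit is 3.
Rounded to 3 significant figures: 7.35.

7.35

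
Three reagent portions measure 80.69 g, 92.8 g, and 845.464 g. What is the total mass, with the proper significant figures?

80.69 g + 92.8 g + 845.464 g = 1018.954 g.
Addition/subtraction keeps the fewest decimal places: 80.69 → 2 decimal places, 92.8 → 1 decimal place, 845.464 → 3 decimal places; limit is 1.
Rounded to 1 decimal place: 1019.0 g.

1019.0 g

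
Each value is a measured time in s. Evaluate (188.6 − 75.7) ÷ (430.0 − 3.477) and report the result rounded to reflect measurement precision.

0.2647

188.6 − 75.7 = 112.9, limited to 1 d.p. → 4 s.f.; 430.0 − 3.477 = 426.523, limited to 1 d.p. → 4 s.f.
Carrying full precision, 112.9 ÷ 426.523 = 0.264698503949…; keep min(4, 4) = 4 s.f.
Rounded to 4 significant figures: 0.2647.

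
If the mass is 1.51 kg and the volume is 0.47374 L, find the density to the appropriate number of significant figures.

density = 1.51 kg ÷ 0.47374 L = 3.18740237261… kg/L.
1.51 has 3 significant figures; 0.47374 has 5.
Division/multiplication keeps the fewest: 3 significant figures.
Rounded: 3.19 kg/L.

3.19 kg/L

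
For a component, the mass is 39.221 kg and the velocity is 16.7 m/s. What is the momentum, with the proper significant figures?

655 kg·m/s

momentum = 39.221 kg × 16.7 m/s = 654.9907 kg·m/s.
39.221 has 5 significant figures; 16.7 has 3.
Division/multiplication keeps the fewest: 3 significant figures.
Rounded: 655 kg·m/s.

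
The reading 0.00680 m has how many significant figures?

3

0.00680: leading zeros are not significant; trailing zeros after a decimal point are significant.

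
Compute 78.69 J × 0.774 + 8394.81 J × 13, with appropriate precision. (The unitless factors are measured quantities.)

1.1 × 10⁵ J

78.69 × 0.774 = 60.90606 → 60.9 J (3 s.f., last digit at the 10^-1 place).
8394.81 × 13 = 109132.53 → 1.1 × 10⁵ J (2 s.f., last digit at the 10^4 place).
Sum: 109193.43606 J; keep the coarser place, 10^4.
Result: 1.1 × 10⁵ J.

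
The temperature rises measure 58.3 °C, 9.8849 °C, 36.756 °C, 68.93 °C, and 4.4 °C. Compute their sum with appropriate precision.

1.783 × 10^2 °C

58.3 °C + 9.8849 °C + 36.756 °C + 68.93 °C + 4.4 °C = 178.2709 °C.
Addition/subtraction keeps the fewest decimal places: 58.3 → 1 decimal place, 9.8849 → 4 decimal places, 36.756 → 3 decimal places, 68.93 → 2 decimal places, 4.4 → 1 decimal place; limit is 1.
Rounded to 1 decimal place: 1.783 × 10^2 °C.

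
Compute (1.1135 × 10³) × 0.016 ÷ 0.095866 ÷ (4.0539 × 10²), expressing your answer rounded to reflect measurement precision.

0.46

(1.1135 × 10³) × 0.016 ÷ 0.095866 ÷ (4.0539 × 10²) = 0.458429509418…
Multiplication/division keeps the fewest significant figures: 1.1135 × 10³ → 5 s.f., 0.016 → 2 s.f., 0.095866 → 5 s.f., 4.0539 × 10² → 5 s.f.; limit is 2.
Rounded to 2 significant figures: 0.46.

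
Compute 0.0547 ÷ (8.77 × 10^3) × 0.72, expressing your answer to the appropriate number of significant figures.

0.0547 ÷ (8.77 × 10^3) × 0.72 = 0.00000449076396807…
Multiplication/division keeps the fewest significant figures: 0.0547 → 3 s.f., 8.77 × 10^3 → 3 s.f., 0.72 → 2 s.f.; limit is 2.
Rounded to 2 significant figures: 4.5 × 10^-6.

4.5 × 10^-6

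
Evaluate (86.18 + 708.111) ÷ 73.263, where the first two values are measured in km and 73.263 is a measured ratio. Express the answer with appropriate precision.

10.842 km

86.18 km + 708.111 km = 794.291 km; the sum is limited to 2 decimal places (5 s.f.).
Carrying full precision, 794.291 ÷ 73.263 = 10.8416390265… km; 73.263 has 5 s.f., so the result keeps min(5, 5) = 5 s.f.
Rounded to 5 significant figures: 10.842 km.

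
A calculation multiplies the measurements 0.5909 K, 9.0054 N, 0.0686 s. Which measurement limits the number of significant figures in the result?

0.5909 K → 4 s.f.; 9.0054 N → 5 s.f.; 0.0686 s → 3 s.f.
The fewest is 3 significant figures, from 0.0686 s.

0.0686 s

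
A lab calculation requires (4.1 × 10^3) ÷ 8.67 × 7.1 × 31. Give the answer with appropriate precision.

(4.1 × 10^3) ÷ 8.67 × 7.1 × 31 = 104084.198385…
Multiplication/division keeps the fewest significant figures: 4.1 × 10^3 → 2 s.f., 8.67 → 3 s.f., 7.1 → 2 s.f., 31 → 2 s.f.; limit is 2.
Rounded to 2 significant figures: 1.0 × 10^5.

1.0 × 10^5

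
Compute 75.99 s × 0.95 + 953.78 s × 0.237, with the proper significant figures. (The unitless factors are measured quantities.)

75.99 × 0.95 = 72.1905 → 72 s (2 s.f., last digit at the 10^0 place).
953.78 × 0.237 = 226.04586 → 2.26 × 10^2 s (3 s.f., last digit at the 10^0 place).
Sum: 298.23636 s; keep the coarser place, 10^0.
Result: 298 s.

298 s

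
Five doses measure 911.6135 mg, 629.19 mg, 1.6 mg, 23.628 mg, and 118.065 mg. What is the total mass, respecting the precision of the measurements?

1684.1 mg

911.6135 mg + 629.19 mg + 1.6 mg + 23.628 mg + 118.065 mg = 1684.0965 mg.
Addition/subtraction keeps the fewest decimal places: 911.6135 → 4 decimal places, 629.19 → 2 decimal places, 1.6 → 1 decimal place, 23.628 → 3 decimal places, 118.065 → 3 decimal places; limit is 1.
Rounded to 1 decimal place: 1684.1 mg.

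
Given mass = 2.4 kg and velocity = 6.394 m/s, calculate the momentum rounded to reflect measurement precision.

momentum = 2.4 kg × 6.394 m/s = 15.3456 kg·m/s.
2.4 has 2 significant figures; 6.394 has 4.
Division/multiplication keeps the fewest: 2 significant figures.
Rounded: 15 kg·m/s.

15 kg·m/s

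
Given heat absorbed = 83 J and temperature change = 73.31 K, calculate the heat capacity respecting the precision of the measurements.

1.1 J/K

heat capacity = 83 J ÷ 73.31 K = 1.13217842041… J/K.
83 has 2 significant figures; 73.31 has 4.
Division/multiplication keeps the fewest: 2 significant figures.
Rounded: 1.1 J/K.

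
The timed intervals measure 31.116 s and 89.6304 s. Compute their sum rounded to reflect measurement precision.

31.116 s + 89.6304 s = 120.7464 s.
Addition/subtraction keeps the fewest decimal places: 31.116 → 3 decimal places, 89.6304 → 4 decimal places; limit is 3.
Rounded to 3 decimal places: 120.746 s.

120.746 s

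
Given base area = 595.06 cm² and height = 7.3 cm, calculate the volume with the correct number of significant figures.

4.3 × 10^3 cm³

volume = 595.06 cm² × 7.3 cm = 4343.938 cm³.
595.06 has 5 significant figures; 7.3 has 2.
Division/multiplication keeps the fewest: 2 significant figures.
Rounded: 4.3 × 10^3 cm³.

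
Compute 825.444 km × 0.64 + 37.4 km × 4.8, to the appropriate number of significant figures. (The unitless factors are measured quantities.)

825.444 × 0.64 = 528.28416 → 5.3 × 10² km (2 s.f., last digit at the 10^1 place).
37.4 × 4.8 = 179.52 → 1.8 × 10² km (2 s.f., last digit at the 10^1 place).
Sum: 707.80416 km; keep the coarser place, 10^1.
Result: 7.1 × 10² km.

7.1 × 10² km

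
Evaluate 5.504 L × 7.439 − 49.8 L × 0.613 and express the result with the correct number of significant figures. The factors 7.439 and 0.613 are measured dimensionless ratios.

5.504 × 7.439 = 40.944256 → 40.94 L (4 s.f., last digit at the 10^-2 place).
49.8 × 0.613 = 30.5274 → 30.5 L (3 s.f., last digit at the 10^-1 place).
Difference: 10.416856 L; keep the coarser place, 10^-1.
Result: 10.4 L.

10.4 L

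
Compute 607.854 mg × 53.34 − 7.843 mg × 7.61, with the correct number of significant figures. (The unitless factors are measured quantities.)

3.236 × 10⁴ mg

607.854 × 53.34 = 32422.93236 → 3.242 × 10⁴ mg (4 s.f., last digit at the 10^1 place).
7.843 × 7.61 = 59.68523 → 59.7 mg (3 s.f., last digit at the 10^-1 place).
Difference: 32363.24713 mg; keep the coarser place, 10^1.
Result: 3.236 × 10⁴ mg.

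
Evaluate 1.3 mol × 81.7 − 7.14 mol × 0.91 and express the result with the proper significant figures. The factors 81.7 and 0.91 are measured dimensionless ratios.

1.3 × 81.7 = 106.21 → 1.1 × 10² mol (2 s.f., last digit at the 10^1 place).
7.14 × 0.91 = 6.4974 → 6.5 mol (2 s.f., last digit at the 10^-1 place).
Difference: 99.7126 mol; keep the coarser place, 10^1.
Result: 1.0 × 10² mol.

1.0 × 10² mol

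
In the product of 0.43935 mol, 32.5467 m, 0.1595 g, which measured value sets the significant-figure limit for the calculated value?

0.1595 g

0.43935 mol → 5 s.f.; 32.5467 m → 6 s.f.; 0.1595 g → 4 s.f.
The fewest is 4 significant figures, from 0.1595 g.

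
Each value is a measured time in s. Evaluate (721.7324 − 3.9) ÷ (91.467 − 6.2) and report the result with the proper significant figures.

8.42

721.7324 − 3.9 = 717.8324, limited to 1 d.p. → 4 s.f.; 91.467 − 6.2 = 85.267, limited to 1 d.p. → 3 s.f.
Carrying full precision, 717.8324 ÷ 85.267 = 8.41864261672…; keep min(4, 3) = 3 s.f.
Rounded to 3 significant figures: 8.42.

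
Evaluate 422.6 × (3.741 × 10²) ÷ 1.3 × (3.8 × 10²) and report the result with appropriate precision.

422.6 × (3.741 × 10²) ÷ 1.3 × (3.8 × 10²) = 46212285.2308…
Multiplication/division keeps the fewest significant figures: 422.6 → 4 s.f., 3.741 × 10² → 4 s.f., 1.3 → 2 s.f., 3.8 × 10² → 2 s.f.; limit is 2.
Rounded to 2 significant figures: 4.6 × 10⁷.

4.6 × 10⁷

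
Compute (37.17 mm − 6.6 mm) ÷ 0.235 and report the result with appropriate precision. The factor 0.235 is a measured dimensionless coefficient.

37.17 mm − 6.6 mm = 30.57 mm; the difference is limited to 1 decimal place (3 s.f.).
Carrying full precision, 30.57 ÷ 0.235 = 130.085106383… mm; 0.235 has 3 s.f., so the result keeps min(3, 3) = 3 s.f.
Rounded to 3 significant figures: 130. mm.

130. mm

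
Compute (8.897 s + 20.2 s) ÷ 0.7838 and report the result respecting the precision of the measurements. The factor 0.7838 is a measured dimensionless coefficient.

37.1 s

8.897 s + 20.2 s = 29.097 s; the sum is limited to 1 decimal place (3 s.f.).
Carrying full precision, 29.097 ÷ 0.7838 = 37.1229905588… s; 0.7838 has 4 s.f., so the result keeps min(3, 4) = 3 s.f.
Rounded to 3 significant figures: 37.1 s.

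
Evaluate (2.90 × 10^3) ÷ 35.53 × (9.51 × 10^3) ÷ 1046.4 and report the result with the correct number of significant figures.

(2.90 × 10^3) ÷ 35.53 × (9.51 × 10^3) ÷ 1046.4 = 741.797860446…
Multiplication/division keeps the fewest significant figures: 2.90 × 10^3 → 3 s.f., 35.53 → 4 s.f., 9.51 × 10^3 → 3 s.f., 1046.4 → 5 s.f.; limit is 3.
Rounded to 3 significant figures: 742.

742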